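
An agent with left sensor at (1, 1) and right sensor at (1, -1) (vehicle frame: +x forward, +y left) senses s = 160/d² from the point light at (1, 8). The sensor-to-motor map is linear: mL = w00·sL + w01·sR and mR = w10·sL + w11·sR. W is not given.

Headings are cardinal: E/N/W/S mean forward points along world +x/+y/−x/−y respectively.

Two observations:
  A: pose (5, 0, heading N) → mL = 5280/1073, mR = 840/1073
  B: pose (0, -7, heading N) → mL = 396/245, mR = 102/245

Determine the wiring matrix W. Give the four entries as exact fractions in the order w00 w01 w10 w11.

obs A: pose=(5,0,N) → sL=80/29, sR=80/37, mL=5280/1073, mR=840/1073
obs B: pose=(0,-7,N) → sL=4/5, sR=40/49, mL=396/245, mR=102/245
sensor matrix S = [[80/29, 80/37], [4/5, 40/49]]; det S = 27456/52577
solve [mL_A; mL_B] = S·[w00; w01] and [mR_A; mR_B] = S·[w10; w11]:
  w00 = 1, w01 = 1, w10 = -1/2, w11 = 1

1 1 -1/2 1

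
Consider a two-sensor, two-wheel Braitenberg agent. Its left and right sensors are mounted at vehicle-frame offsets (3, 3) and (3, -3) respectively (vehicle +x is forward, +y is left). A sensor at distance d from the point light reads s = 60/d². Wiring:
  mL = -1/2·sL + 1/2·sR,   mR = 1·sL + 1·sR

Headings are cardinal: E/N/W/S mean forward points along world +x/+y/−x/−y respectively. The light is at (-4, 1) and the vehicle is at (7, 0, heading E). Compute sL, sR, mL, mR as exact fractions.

left sensor world pos  = (10, 3); dL² = 200
right sensor world pos = (10, -3); dR² = 212
sL = 60/200 = 3/10
sR = 60/212 = 15/53
mL = -1/2·sL + 1/2·sR = -9/1060
mR = 1·sL + 1·sR = 309/530

3/10 15/53 -9/1060 309/530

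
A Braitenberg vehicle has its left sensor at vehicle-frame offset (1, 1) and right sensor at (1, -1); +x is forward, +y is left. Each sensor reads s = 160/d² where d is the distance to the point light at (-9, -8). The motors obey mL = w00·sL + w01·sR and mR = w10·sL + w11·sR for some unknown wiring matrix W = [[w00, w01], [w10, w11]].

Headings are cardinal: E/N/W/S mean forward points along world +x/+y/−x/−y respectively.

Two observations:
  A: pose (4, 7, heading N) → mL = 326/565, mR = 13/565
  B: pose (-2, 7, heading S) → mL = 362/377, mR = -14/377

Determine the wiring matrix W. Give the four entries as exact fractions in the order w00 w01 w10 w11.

obs A: pose=(4,7,N) → sL=2/5, sR=40/113, mL=326/565, mR=13/565
obs B: pose=(-2,7,S) → sL=8/13, sR=20/29, mL=362/377, mR=-14/377
sensor matrix S = [[2/5, 40/113], [8/13, 20/29]]; det S = 2472/42601
solve [mL_A; mL_B] = S·[w00; w01] and [mR_A; mR_B] = S·[w10; w11]:
  w00 = 1, w01 = 1/2, w10 = 1/2, w11 = -1/2

1 1/2 1/2 -1/2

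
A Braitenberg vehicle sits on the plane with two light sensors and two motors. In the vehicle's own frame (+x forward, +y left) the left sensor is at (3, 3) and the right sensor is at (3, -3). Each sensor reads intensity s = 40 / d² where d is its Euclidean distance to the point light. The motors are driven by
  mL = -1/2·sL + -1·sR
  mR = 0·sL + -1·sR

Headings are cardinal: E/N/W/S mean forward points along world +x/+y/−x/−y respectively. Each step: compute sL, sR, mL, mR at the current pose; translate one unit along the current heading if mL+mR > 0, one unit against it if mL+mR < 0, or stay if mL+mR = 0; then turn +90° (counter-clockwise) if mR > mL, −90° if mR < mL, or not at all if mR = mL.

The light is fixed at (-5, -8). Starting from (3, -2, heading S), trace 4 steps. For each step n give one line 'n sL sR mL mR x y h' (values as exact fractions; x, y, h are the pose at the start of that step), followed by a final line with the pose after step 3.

n=0: pose=(3,-2,S); sL=4/13, sR=20/17; mL=-294/221, mR=-20/17; mL+mR=-554/221 → advance -1; mR−mL=2/13 → turn +1·90°
n=1: pose=(3,-1,E); sL=40/221, sR=40/137; mL=-11580/30277, mR=-40/137; mL+mR=-20420/30277 → advance -1; mR−mL=20/221 → turn +1·90°
n=2: pose=(2,-1,N); sL=10/29, sR=1/5; mL=-54/145, mR=-1/5; mL+mR=-83/145 → advance -1; mR−mL=5/29 → turn +1·90°
n=3: pose=(2,-2,W); sL=8/5, sR=40/97; mL=-588/485, mR=-40/97; mL+mR=-788/485 → advance -1; mR−mL=4/5 → turn +1·90°

0 4/13 20/17 -294/221 -20/17 3 -2 S
1 40/221 40/137 -11580/30277 -40/137 3 -1 E
2 10/29 1/5 -54/145 -1/5 2 -1 N
3 8/5 40/97 -588/485 -40/97 2 -2 W
final 3 -2 S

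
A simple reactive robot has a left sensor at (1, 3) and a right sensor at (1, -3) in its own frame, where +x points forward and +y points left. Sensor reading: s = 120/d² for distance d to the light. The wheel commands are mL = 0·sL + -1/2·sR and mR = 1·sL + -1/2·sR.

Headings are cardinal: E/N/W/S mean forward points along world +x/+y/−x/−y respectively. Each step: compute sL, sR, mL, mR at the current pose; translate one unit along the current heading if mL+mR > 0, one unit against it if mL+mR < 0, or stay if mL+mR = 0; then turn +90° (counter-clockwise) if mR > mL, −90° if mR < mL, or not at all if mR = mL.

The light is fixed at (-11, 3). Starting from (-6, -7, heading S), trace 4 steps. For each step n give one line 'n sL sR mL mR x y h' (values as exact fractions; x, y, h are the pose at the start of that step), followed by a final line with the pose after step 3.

n=0: pose=(-6,-7,S); sL=24/37, sR=24/25; mL=-12/25, mR=156/925; mL+mR=-288/925 → advance -1; mR−mL=24/37 → turn +1·90°
n=1: pose=(-6,-6,E); sL=5/3, sR=2/3; mL=-1/3, mR=4/3; mL+mR=1 → advance +1; mR−mL=5/3 → turn +1·90°
n=2: pose=(-5,-6,N); sL=120/73, sR=24/29; mL=-12/29, mR=2604/2117; mL+mR=1728/2117 → advance +1; mR−mL=120/73 → turn +1·90°
n=3: pose=(-5,-5,W); sL=60/73, sR=12/5; mL=-6/5, mR=-138/365; mL+mR=-576/365 → advance -1; mR−mL=60/73 → turn +1·90°

0 24/37 24/25 -12/25 156/925 -6 -7 S
1 5/3 2/3 -1/3 4/3 -6 -6 E
2 120/73 24/29 -12/29 2604/2117 -5 -6 N
3 60/73 12/5 -6/5 -138/365 -5 -5 W
final -4 -5 S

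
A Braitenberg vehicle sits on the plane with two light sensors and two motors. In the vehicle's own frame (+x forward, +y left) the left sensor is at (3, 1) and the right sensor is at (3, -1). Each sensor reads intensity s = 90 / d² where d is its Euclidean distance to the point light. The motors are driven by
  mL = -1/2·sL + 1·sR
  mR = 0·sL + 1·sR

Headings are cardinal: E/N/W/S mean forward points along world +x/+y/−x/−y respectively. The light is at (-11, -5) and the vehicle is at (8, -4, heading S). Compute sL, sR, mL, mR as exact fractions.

left sensor world pos  = (9, -7); dL² = 404
right sensor world pos = (7, -7); dR² = 328
sL = 90/404 = 45/202
sR = 90/328 = 45/164
mL = -1/2·sL + 1·sR = 675/4141
mR = 0·sL + 1·sR = 45/164

45/202 45/164 675/4141 45/164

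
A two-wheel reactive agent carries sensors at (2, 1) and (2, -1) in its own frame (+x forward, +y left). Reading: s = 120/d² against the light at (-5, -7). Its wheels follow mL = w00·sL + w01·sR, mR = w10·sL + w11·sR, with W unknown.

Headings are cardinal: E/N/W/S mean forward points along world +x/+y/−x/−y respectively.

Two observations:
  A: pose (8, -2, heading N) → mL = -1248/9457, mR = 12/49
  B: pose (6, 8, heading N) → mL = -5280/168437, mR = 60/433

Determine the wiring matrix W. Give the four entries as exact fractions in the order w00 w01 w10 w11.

obs A: pose=(8,-2,N) → sL=120/193, sR=24/49, mL=-1248/9457, mR=12/49
obs B: pose=(6,8,N) → sL=120/389, sR=120/433, mL=-5280/168437, mR=60/433
sensor matrix S = [[120/193, 24/49], [120/389, 120/433]]; det S = 33799680/1592908709
solve [mL_A; mL_B] = S·[w00; w01] and [mR_A; mR_B] = S·[w10; w11]:
  w00 = -1, w01 = 1, w10 = 0, w11 = 1/2

-1 1 0 1/2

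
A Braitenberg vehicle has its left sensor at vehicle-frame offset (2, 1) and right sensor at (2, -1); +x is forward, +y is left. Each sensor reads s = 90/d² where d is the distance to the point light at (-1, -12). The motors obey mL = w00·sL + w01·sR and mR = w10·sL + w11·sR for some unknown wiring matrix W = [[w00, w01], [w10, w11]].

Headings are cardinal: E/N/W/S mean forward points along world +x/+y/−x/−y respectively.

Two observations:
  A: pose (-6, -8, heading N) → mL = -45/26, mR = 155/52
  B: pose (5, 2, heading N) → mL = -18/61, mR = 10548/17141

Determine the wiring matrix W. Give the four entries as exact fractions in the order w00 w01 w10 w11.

obs A: pose=(-6,-8,N) → sL=5/4, sR=45/26, mL=-45/26, mR=155/52
obs B: pose=(5,2,N) → sL=90/281, sR=18/61, mL=-18/61, mR=10548/17141
sensor matrix S = [[5/4, 45/26], [90/281, 18/61]]; det S = -82665/445666
solve [mL_A; mL_B] = S·[w00; w01] and [mR_A; mR_B] = S·[w10; w11]:
  w00 = 0, w01 = -1, w10 = 1, w11 = 1

0 -1 1 1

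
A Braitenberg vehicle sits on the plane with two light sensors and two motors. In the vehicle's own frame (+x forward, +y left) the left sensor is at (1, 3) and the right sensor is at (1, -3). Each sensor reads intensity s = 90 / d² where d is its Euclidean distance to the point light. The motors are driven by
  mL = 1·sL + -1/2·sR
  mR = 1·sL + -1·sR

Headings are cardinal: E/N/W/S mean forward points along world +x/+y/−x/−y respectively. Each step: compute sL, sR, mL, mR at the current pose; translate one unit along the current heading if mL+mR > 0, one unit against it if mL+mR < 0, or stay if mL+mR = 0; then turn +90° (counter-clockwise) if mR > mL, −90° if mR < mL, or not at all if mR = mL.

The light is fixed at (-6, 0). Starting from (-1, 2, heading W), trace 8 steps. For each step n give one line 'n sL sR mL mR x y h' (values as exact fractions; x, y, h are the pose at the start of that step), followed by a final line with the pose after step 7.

n=0: pose=(-1,2,W); sL=90/17, sR=90/41; mL=2925/697, mR=2160/697; mL+mR=5085/697 → advance +1; mR−mL=-45/41 → turn -1·90°
n=1: pose=(-2,2,N); sL=9, sR=45/29; mL=477/58, mR=216/29; mL+mR=909/58 → advance +1; mR−mL=-45/58 → turn -1·90°
n=2: pose=(-2,3,E); sL=90/61, sR=18/5; mL=-99/305, mR=-648/305; mL+mR=-747/305 → advance -1; mR−mL=-9/5 → turn -1·90°
n=3: pose=(-3,3,S); sL=9/4, sR=45/2; mL=-9, mR=-81/4; mL+mR=-117/4 → advance -1; mR−mL=-45/4 → turn -1·90°
n=4: pose=(-3,4,W); sL=18, sR=90/53; mL=909/53, mR=864/53; mL+mR=1773/53 → advance +1; mR−mL=-45/53 → turn -1·90°
n=5: pose=(-4,4,N); sL=45/13, sR=9/5; mL=333/130, mR=108/65; mL+mR=549/130 → advance +1; mR−mL=-9/10 → turn -1·90°
n=6: pose=(-4,5,E); sL=90/73, sR=90/13; mL=-2115/949, mR=-5400/949; mL+mR=-7515/949 → advance -1; mR−mL=-45/13 → turn -1·90°
n=7: pose=(-5,5,S); sL=45/16, sR=9/2; mL=9/16, mR=-27/16; mL+mR=-9/8 → advance -1; mR−mL=-9/4 → turn -1·90°

0 90/17 90/41 2925/697 2160/697 -1 2 W
1 9 45/29 477/58 216/29 -2 2 N
2 90/61 18/5 -99/305 -648/305 -2 3 E
3 9/4 45/2 -9 -81/4 -3 3 S
4 18 90/53 909/53 864/53 -3 4 W
5 45/13 9/5 333/130 108/65 -4 4 N
6 90/73 90/13 -2115/949 -5400/949 -4 5 E
7 45/16 9/2 9/16 -27/16 -5 5 S
final -5 6 W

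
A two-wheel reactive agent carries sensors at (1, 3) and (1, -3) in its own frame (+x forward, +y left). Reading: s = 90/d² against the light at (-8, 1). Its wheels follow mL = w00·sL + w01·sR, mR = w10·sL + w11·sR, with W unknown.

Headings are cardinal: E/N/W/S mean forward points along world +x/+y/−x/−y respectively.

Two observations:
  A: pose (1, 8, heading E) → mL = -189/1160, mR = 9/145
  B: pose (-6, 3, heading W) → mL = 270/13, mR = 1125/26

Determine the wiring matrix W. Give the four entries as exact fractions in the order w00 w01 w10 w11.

1/2 -1/2 1 -1/2

obs A: pose=(1,8,E) → sL=9/20, sR=45/58, mL=-189/1160, mR=9/145
obs B: pose=(-6,3,W) → sL=45, sR=45/13, mL=270/13, mR=1125/26
sensor matrix S = [[9/20, 45/58], [45, 45/13]]; det S = -50301/1508
solve [mL_A; mL_B] = S·[w00; w01] and [mR_A; mR_B] = S·[w10; w11]:
  w00 = 1/2, w01 = -1/2, w10 = 1, w11 = -1/2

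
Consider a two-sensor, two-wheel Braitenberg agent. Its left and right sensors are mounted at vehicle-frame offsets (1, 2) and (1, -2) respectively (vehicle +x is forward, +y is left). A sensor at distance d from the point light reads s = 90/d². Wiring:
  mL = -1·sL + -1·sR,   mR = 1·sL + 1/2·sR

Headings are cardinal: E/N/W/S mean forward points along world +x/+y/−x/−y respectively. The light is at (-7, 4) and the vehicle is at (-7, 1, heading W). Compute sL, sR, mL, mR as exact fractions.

45/13 45 -630/13 675/26

left sensor world pos  = (-8, -1); dL² = 26
right sensor world pos = (-8, 3); dR² = 2
sL = 90/26 = 45/13
sR = 90/2 = 45
mL = -1·sL + -1·sR = -630/13
mR = 1·sL + 1/2·sR = 675/26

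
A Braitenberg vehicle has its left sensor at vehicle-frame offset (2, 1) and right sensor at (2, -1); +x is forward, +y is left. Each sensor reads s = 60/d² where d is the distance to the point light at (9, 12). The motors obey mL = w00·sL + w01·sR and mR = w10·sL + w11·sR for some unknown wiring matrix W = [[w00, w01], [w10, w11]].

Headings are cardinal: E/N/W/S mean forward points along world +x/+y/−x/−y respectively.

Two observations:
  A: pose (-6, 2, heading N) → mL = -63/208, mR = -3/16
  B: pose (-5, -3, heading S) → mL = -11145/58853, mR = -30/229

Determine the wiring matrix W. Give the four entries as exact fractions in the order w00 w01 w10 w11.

-1 -1/2 -1 0

obs A: pose=(-6,2,N) → sL=3/16, sR=3/13, mL=-63/208, mR=-3/16
obs B: pose=(-5,-3,S) → sL=30/229, sR=30/257, mL=-11145/58853, mR=-30/229
sensor matrix S = [[3/16, 3/13], [30/229, 30/257]]; det S = -51075/6120712
solve [mL_A; mL_B] = S·[w00; w01] and [mR_A; mR_B] = S·[w10; w11]:
  w00 = -1, w01 = -1/2, w10 = -1, w11 = 0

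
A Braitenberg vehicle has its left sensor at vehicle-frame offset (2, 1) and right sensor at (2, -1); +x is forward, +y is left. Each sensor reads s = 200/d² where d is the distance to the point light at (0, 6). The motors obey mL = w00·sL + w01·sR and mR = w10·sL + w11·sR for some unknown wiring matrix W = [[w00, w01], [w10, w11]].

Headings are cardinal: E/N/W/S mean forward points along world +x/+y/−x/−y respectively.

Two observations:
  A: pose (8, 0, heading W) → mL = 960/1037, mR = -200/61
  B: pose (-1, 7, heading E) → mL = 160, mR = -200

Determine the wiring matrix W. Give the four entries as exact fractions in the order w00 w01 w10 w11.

-1 1 0 -1

obs A: pose=(8,0,W) → sL=40/17, sR=200/61, mL=960/1037, mR=-200/61
obs B: pose=(-1,7,E) → sL=40, sR=200, mL=160, mR=-200
sensor matrix S = [[40/17, 200/61], [40, 200]]; det S = 352000/1037
solve [mL_A; mL_B] = S·[w00; w01] and [mR_A; mR_B] = S·[w10; w11]:
  w00 = -1, w01 = 1, w10 = 0, w11 = -1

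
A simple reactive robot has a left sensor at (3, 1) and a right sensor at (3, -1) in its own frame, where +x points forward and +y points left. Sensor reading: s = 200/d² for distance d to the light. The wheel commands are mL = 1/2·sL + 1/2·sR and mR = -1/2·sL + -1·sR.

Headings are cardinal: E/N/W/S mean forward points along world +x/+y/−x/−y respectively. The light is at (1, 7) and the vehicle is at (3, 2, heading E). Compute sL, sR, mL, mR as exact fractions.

200/41 200/61 10200/2501 -14300/2501

left sensor world pos  = (6, 3); dL² = 41
right sensor world pos = (6, 1); dR² = 61
sL = 200/41 = 200/41
sR = 200/61 = 200/61
mL = 1/2·sL + 1/2·sR = 10200/2501
mR = -1/2·sL + -1·sR = -14300/2501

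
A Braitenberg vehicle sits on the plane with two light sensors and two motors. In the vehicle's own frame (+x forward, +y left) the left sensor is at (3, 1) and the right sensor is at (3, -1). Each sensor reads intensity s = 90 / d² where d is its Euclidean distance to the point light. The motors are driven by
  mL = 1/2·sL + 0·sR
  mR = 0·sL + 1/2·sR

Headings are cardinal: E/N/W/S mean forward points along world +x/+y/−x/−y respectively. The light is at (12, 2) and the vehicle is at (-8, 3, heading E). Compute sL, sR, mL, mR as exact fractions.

90/293 90/289 45/293 45/289

left sensor world pos  = (-5, 4); dL² = 293
right sensor world pos = (-5, 2); dR² = 289
sL = 90/293 = 90/293
sR = 90/289 = 90/289
mL = 1/2·sL + 0·sR = 45/293
mR = 0·sL + 1/2·sR = 45/289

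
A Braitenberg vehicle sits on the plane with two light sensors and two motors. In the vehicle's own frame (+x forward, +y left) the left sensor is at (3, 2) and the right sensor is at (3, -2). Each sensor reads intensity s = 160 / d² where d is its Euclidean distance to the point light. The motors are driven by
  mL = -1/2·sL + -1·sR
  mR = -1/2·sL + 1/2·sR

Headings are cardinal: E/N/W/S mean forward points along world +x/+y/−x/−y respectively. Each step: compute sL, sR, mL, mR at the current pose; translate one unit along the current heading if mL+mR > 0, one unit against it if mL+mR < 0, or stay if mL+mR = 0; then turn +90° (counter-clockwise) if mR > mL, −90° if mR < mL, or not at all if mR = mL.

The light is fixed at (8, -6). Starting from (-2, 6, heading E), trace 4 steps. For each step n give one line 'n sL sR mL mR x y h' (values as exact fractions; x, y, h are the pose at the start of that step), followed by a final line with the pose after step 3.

n=0: pose=(-2,6,E); sL=32/49, sR=160/149; mL=-10224/7301, mR=1536/7301; mL+mR=-8688/7301 → advance -1; mR−mL=240/149 → turn +1·90°
n=1: pose=(-3,6,N); sL=80/197, sR=80/153; mL=-21880/30141, mR=1760/30141; mL+mR=-20120/30141 → advance -1; mR−mL=40/51 → turn +1·90°
n=2: pose=(-3,5,W); sL=160/277, sR=32/73; mL=-14704/20221, mR=-1408/20221; mL+mR=-16112/20221 → advance -1; mR−mL=48/73 → turn +1·90°
n=3: pose=(-2,5,S); sL=5/4, sR=10/13; mL=-145/104, mR=-25/104; mL+mR=-85/52 → advance -1; mR−mL=15/13 → turn +1·90°

0 32/49 160/149 -10224/7301 1536/7301 -2 6 E
1 80/197 80/153 -21880/30141 1760/30141 -3 6 N
2 160/277 32/73 -14704/20221 -1408/20221 -3 5 W
3 5/4 10/13 -145/104 -25/104 -2 5 S
final -2 6 E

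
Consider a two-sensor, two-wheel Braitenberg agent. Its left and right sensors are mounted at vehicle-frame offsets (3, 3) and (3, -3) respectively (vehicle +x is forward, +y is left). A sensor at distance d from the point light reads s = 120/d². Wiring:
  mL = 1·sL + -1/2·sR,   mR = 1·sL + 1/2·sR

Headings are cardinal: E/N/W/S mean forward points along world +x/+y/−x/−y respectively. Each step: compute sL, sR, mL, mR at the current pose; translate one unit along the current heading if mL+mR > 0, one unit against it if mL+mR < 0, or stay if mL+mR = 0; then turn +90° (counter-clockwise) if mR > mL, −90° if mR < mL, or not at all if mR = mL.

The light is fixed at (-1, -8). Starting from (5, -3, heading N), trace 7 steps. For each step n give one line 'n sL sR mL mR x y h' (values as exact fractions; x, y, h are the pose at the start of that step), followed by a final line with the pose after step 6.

n=0: pose=(5,-3,N); sL=120/73, sR=24/29; mL=2604/2117, mR=4356/2117; mL+mR=240/73 → advance +1; mR−mL=24/29 → turn +1·90°
n=1: pose=(5,-2,W); sL=20/3, sR=4/3; mL=6, mR=22/3; mL+mR=40/3 → advance +1; mR−mL=4/3 → turn +1·90°
n=2: pose=(4,-2,S); sL=120/73, sR=120/13; mL=-2820/949, mR=5940/949; mL+mR=240/73 → advance +1; mR−mL=120/13 → turn +1·90°
n=3: pose=(4,-3,E); sL=15/16, sR=30/17; mL=15/272, mR=495/272; mL+mR=15/8 → advance +1; mR−mL=30/17 → turn +1·90°
n=4: pose=(5,-3,N); sL=120/73, sR=24/29; mL=2604/2117, mR=4356/2117; mL+mR=240/73 → advance +1; mR−mL=24/29 → turn +1·90°
n=5: pose=(5,-2,W); sL=20/3, sR=4/3; mL=6, mR=22/3; mL+mR=40/3 → advance +1; mR−mL=4/3 → turn +1·90°
n=6: pose=(4,-2,S); sL=120/73, sR=120/13; mL=-2820/949, mR=5940/949; mL+mR=240/73 → advance +1; mR−mL=120/13 → turn +1·90°

0 120/73 24/29 2604/2117 4356/2117 5 -3 N
1 20/3 4/3 6 22/3 5 -2 W
2 120/73 120/13 -2820/949 5940/949 4 -2 S
3 15/16 30/17 15/272 495/272 4 -3 E
4 120/73 24/29 2604/2117 4356/2117 5 -3 N
5 20/3 4/3 6 22/3 5 -2 W
6 120/73 120/13 -2820/949 5940/949 4 -2 S
final 4 -3 E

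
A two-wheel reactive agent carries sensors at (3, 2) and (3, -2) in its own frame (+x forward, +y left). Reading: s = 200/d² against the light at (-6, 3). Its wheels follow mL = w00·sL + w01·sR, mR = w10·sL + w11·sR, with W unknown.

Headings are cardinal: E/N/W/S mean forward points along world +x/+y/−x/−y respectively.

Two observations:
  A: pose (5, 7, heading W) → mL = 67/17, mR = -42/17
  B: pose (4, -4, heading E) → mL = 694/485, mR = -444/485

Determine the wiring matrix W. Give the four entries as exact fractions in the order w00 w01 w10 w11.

1 1/2 -1/2 -1/2

obs A: pose=(5,7,W) → sL=50/17, sR=2, mL=67/17, mR=-42/17
obs B: pose=(4,-4,E) → sL=100/97, sR=4/5, mL=694/485, mR=-444/485
sensor matrix S = [[50/17, 2], [100/97, 4/5]]; det S = 480/1649
solve [mL_A; mL_B] = S·[w00; w01] and [mR_A; mR_B] = S·[w10; w11]:
  w00 = 1, w01 = 1/2, w10 = -1/2, w11 = -1/2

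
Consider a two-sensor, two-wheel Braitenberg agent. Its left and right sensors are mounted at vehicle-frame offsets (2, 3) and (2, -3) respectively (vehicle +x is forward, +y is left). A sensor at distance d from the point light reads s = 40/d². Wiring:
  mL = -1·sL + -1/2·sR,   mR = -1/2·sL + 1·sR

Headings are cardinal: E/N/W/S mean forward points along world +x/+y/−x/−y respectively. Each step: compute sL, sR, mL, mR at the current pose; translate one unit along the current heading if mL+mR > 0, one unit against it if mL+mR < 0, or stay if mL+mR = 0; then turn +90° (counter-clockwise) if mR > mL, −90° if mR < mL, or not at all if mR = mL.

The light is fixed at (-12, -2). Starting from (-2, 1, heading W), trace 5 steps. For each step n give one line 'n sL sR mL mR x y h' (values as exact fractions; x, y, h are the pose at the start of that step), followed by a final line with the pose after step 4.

0 5/8 2/5 -33/40 7/80 -2 1 W
1 40/197 8/13 -1308/2561 1316/2561 -1 1 S
2 20/97 4/17 -534/1649 218/1649 -1 0 E
3 8/13 8/37 -348/481 -44/481 -2 0 N
4 10/17 1/2 -57/68 7/34 -2 -1 W
final -1 -1 S

n=0: pose=(-2,1,W); sL=5/8, sR=2/5; mL=-33/40, mR=7/80; mL+mR=-59/80 → advance -1; mR−mL=73/80 → turn +1·90°
n=1: pose=(-1,1,S); sL=40/197, sR=8/13; mL=-1308/2561, mR=1316/2561; mL+mR=8/2561 → advance +1; mR−mL=2624/2561 → turn +1·90°
n=2: pose=(-1,0,E); sL=20/97, sR=4/17; mL=-534/1649, mR=218/1649; mL+mR=-316/1649 → advance -1; mR−mL=752/1649 → turn +1·90°
n=3: pose=(-2,0,N); sL=8/13, sR=8/37; mL=-348/481, mR=-44/481; mL+mR=-392/481 → advance -1; mR−mL=304/481 → turn +1·90°
n=4: pose=(-2,-1,W); sL=10/17, sR=1/2; mL=-57/68, mR=7/34; mL+mR=-43/68 → advance -1; mR−mL=71/68 → turn +1·90°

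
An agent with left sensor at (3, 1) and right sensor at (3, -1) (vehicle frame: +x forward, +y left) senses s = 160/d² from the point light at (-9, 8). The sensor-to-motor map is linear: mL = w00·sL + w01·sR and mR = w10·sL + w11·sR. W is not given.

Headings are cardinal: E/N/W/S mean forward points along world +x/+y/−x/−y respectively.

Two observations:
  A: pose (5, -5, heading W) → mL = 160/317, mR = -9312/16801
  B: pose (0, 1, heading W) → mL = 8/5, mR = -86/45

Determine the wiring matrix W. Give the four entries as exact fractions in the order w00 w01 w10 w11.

1 0 -1/2 -1/2

obs A: pose=(5,-5,W) → sL=160/317, sR=32/53, mL=160/317, mR=-9312/16801
obs B: pose=(0,1,W) → sL=8/5, sR=20/9, mL=8/5, mR=-86/45
sensor matrix S = [[160/317, 32/53], [8/5, 20/9]]; det S = 117632/756045
solve [mL_A; mL_B] = S·[w00; w01] and [mR_A; mR_B] = S·[w10; w11]:
  w00 = 1, w01 = 0, w10 = -1/2, w11 = -1/2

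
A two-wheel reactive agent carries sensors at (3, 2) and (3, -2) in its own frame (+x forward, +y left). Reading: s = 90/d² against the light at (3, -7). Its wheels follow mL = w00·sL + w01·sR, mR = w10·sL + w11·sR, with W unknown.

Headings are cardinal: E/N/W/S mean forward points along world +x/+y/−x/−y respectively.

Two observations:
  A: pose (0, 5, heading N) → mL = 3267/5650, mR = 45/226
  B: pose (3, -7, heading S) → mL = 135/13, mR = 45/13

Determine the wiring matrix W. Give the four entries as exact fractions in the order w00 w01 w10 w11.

1/2 1 0 1/2

obs A: pose=(0,5,N) → sL=9/25, sR=45/113, mL=3267/5650, mR=45/226
obs B: pose=(3,-7,S) → sL=90/13, sR=90/13, mL=135/13, mR=45/13
sensor matrix S = [[9/25, 45/113], [90/13, 90/13]]; det S = -1944/7345
solve [mL_A; mL_B] = S·[w00; w01] and [mR_A; mR_B] = S·[w10; w11]:
  w00 = 1/2, w01 = 1, w10 = 0, w11 = 1/2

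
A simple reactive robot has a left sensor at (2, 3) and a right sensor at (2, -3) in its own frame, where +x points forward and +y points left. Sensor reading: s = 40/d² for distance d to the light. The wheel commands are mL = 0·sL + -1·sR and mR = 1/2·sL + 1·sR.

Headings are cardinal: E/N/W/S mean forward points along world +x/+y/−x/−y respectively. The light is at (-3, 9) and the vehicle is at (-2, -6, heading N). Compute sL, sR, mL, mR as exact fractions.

40/173 8/37 -8/37 2124/6401

left sensor world pos  = (-5, -4); dL² = 173
right sensor world pos = (1, -4); dR² = 185
sL = 40/173 = 40/173
sR = 40/185 = 8/37
mL = 0·sL + -1·sR = -8/37
mR = 1/2·sL + 1·sR = 2124/6401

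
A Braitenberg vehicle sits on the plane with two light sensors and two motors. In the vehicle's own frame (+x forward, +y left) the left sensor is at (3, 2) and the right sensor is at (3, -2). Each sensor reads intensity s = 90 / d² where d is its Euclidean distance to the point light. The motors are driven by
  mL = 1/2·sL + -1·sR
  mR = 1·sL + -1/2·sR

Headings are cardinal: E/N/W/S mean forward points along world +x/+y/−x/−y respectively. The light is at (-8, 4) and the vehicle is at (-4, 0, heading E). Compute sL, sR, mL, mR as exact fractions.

90/53 18/17 -189/901 1053/901

left sensor world pos  = (-1, 2); dL² = 53
right sensor world pos = (-1, -2); dR² = 85
sL = 90/53 = 90/53
sR = 90/85 = 18/17
mL = 1/2·sL + -1·sR = -189/901
mR = 1·sL + -1/2·sR = 1053/901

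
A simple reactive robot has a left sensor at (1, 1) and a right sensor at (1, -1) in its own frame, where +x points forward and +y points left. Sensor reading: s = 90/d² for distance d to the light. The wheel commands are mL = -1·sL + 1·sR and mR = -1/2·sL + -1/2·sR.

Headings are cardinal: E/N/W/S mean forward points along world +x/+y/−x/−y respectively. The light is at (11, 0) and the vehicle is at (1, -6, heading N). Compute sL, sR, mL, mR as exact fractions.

45/73 45/53 900/3869 -2835/3869

left sensor world pos  = (0, -5); dL² = 146
right sensor world pos = (2, -5); dR² = 106
sL = 90/146 = 45/73
sR = 90/106 = 45/53
mL = -1·sL + 1·sR = 900/3869
mR = -1/2·sL + -1/2·sR = -2835/3869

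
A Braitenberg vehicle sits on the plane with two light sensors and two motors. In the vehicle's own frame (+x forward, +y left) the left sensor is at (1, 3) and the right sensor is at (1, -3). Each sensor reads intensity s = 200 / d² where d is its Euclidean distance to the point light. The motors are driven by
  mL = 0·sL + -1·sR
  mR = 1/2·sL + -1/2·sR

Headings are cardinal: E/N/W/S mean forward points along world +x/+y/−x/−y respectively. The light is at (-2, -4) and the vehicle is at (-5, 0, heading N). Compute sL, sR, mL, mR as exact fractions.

200/61 8 -8 -144/61

left sensor world pos  = (-8, 1); dL² = 61
right sensor world pos = (-2, 1); dR² = 25
sL = 200/61 = 200/61
sR = 200/25 = 8
mL = 0·sL + -1·sR = -8
mR = 1/2·sL + -1/2·sR = -144/61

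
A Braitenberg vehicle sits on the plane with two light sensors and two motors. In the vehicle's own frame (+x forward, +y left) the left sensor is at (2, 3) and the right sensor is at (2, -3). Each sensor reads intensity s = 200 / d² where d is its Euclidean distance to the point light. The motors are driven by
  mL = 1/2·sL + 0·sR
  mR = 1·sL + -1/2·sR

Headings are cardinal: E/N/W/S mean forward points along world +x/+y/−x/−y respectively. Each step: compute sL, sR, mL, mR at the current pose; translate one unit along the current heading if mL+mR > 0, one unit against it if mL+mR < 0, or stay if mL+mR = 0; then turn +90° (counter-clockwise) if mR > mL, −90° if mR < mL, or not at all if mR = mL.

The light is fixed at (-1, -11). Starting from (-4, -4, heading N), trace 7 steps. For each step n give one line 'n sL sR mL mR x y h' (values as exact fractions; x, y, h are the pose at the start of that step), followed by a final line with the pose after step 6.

n=0: pose=(-4,-4,N); sL=200/117, sR=200/81; mL=100/117, mR=500/1053; mL+mR=1400/1053 → advance +1; mR−mL=-400/1053 → turn -1·90°
n=1: pose=(-4,-3,E); sL=100/61, sR=100/13; mL=50/61, mR=-1750/793; mL+mR=-1100/793 → advance -1; mR−mL=-2400/793 → turn -1·90°
n=2: pose=(-5,-3,S); sL=200/37, sR=40/17; mL=100/37, mR=2660/629; mL+mR=4360/629 → advance +1; mR−mL=960/629 → turn +1·90°
n=3: pose=(-5,-4,E); sL=25/13, sR=10; mL=25/26, mR=-40/13; mL+mR=-55/26 → advance -1; mR−mL=-105/26 → turn -1·90°
n=4: pose=(-6,-4,S); sL=200/29, sR=200/89; mL=100/29, mR=14900/2581; mL+mR=23800/2581 → advance +1; mR−mL=6000/2581 → turn +1·90°
n=5: pose=(-6,-5,E); sL=20/9, sR=100/9; mL=10/9, mR=-10/3; mL+mR=-20/9 → advance -1; mR−mL=-40/9 → turn -1·90°
n=6: pose=(-7,-5,S); sL=8, sR=200/97; mL=4, mR=676/97; mL+mR=1064/97 → advance +1; mR−mL=288/97 → turn +1·90°

0 200/117 200/81 100/117 500/1053 -4 -4 N
1 100/61 100/13 50/61 -1750/793 -4 -3 E
2 200/37 40/17 100/37 2660/629 -5 -3 S
3 25/13 10 25/26 -40/13 -5 -4 E
4 200/29 200/89 100/29 14900/2581 -6 -4 S
5 20/9 100/9 10/9 -10/3 -6 -5 E
6 8 200/97 4 676/97 -7 -5 S
final -7 -6 E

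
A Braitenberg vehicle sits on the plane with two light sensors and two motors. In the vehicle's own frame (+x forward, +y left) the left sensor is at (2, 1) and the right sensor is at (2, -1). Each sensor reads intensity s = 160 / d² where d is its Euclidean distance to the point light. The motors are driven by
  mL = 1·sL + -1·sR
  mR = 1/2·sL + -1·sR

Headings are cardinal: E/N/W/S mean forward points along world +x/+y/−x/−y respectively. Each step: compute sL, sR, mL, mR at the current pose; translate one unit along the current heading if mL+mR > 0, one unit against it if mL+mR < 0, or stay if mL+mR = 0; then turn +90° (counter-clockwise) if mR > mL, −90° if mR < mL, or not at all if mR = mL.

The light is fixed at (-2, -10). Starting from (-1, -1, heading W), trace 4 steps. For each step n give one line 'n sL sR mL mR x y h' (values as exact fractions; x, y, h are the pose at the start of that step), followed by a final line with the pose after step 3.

0 32/13 160/101 1152/1313 -464/1313 -1 -1 W
1 80/61 80/61 0 -40/61 -2 -1 N
2 32/17 160/53 -1024/901 -1872/901 -2 -2 E
3 40/9 4 4/9 -16/9 -3 -2 S
final -3 -1 W

n=0: pose=(-1,-1,W); sL=32/13, sR=160/101; mL=1152/1313, mR=-464/1313; mL+mR=688/1313 → advance +1; mR−mL=-16/13 → turn -1·90°
n=1: pose=(-2,-1,N); sL=80/61, sR=80/61; mL=0, mR=-40/61; mL+mR=-40/61 → advance -1; mR−mL=-40/61 → turn -1·90°
n=2: pose=(-2,-2,E); sL=32/17, sR=160/53; mL=-1024/901, mR=-1872/901; mL+mR=-2896/901 → advance -1; mR−mL=-16/17 → turn -1·90°
n=3: pose=(-3,-2,S); sL=40/9, sR=4; mL=4/9, mR=-16/9; mL+mR=-4/3 → advance -1; mR−mL=-20/9 → turn -1·90°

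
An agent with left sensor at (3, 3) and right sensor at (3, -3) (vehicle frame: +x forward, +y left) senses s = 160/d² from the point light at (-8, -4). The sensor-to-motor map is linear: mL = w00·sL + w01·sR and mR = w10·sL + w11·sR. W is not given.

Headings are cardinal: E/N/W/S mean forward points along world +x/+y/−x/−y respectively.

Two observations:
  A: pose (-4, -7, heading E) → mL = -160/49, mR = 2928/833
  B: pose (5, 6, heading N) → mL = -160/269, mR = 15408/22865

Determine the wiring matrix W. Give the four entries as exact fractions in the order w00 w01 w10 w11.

obs A: pose=(-4,-7,E) → sL=160/49, sR=32/17, mL=-160/49, mR=2928/833
obs B: pose=(5,6,N) → sL=160/269, sR=32/85, mL=-160/269, mR=15408/22865
sensor matrix S = [[160/49, 32/17], [160/269, 32/85]]; det S = 24576/224077
solve [mL_A; mL_B] = S·[w00; w01] and [mR_A; mR_B] = S·[w10; w11]:
  w00 = -1, w01 = 0, w10 = 1/2, w11 = 1

-1 0 1/2 1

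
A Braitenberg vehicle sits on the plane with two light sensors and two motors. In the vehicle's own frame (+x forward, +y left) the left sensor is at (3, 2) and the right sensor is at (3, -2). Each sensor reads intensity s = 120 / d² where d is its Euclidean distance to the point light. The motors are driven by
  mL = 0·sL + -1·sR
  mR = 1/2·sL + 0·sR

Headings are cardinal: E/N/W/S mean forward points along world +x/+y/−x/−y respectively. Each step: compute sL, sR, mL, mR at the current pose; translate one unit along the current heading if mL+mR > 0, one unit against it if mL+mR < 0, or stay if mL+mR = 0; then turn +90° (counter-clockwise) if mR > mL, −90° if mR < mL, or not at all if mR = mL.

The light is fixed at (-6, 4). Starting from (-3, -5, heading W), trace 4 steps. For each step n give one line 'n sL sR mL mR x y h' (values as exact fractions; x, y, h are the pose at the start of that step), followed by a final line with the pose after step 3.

n=0: pose=(-3,-5,W); sL=120/121, sR=120/49; mL=-120/49, mR=60/121; mL+mR=-11580/5929 → advance -1; mR−mL=17460/5929 → turn +1·90°
n=1: pose=(-2,-5,S); sL=2/3, sR=30/37; mL=-30/37, mR=1/3; mL+mR=-53/111 → advance -1; mR−mL=127/111 → turn +1·90°
n=2: pose=(-2,-4,E); sL=24/17, sR=120/149; mL=-120/149, mR=12/17; mL+mR=-252/2533 → advance -1; mR−mL=3828/2533 → turn +1·90°
n=3: pose=(-3,-4,N); sL=60/13, sR=12/5; mL=-12/5, mR=30/13; mL+mR=-6/65 → advance -1; mR−mL=306/65 → turn +1·90°

0 120/121 120/49 -120/49 60/121 -3 -5 W
1 2/3 30/37 -30/37 1/3 -2 -5 S
2 24/17 120/149 -120/149 12/17 -2 -4 E
3 60/13 12/5 -12/5 30/13 -3 -4 N
final -3 -5 W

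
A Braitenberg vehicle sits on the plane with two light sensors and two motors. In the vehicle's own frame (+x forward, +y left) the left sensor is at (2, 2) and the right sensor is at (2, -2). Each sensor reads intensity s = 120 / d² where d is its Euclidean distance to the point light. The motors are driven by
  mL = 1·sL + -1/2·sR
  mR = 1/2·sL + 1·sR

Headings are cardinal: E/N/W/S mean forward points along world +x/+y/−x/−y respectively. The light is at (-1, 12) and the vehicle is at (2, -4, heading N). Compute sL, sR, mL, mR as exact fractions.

120/197 120/221 14700/43537 36900/43537

left sensor world pos  = (0, -2); dL² = 197
right sensor world pos = (4, -2); dR² = 221
sL = 120/197 = 120/197
sR = 120/221 = 120/221
mL = 1·sL + -1/2·sR = 14700/43537
mR = 1/2·sL + 1·sR = 36900/43537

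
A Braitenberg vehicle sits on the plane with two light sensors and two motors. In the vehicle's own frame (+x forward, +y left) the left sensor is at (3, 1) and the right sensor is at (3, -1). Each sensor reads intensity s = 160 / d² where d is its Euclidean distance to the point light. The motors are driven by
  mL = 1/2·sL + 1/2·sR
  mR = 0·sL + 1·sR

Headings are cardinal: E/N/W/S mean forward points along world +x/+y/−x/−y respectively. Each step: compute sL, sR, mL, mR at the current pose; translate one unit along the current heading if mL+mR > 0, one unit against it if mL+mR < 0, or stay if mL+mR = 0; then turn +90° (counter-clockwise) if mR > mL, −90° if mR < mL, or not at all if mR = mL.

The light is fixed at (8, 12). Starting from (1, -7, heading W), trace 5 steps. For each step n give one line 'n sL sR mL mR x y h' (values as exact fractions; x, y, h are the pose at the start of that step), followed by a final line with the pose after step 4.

n=0: pose=(1,-7,W); sL=8/25, sR=20/53; mL=462/1325, mR=20/53; mL+mR=962/1325 → advance +1; mR−mL=38/1325 → turn +1·90°
n=1: pose=(0,-7,S); sL=160/533, sR=32/113; mL=17568/60229, mR=32/113; mL+mR=34624/60229 → advance +1; mR−mL=-512/60229 → turn -1·90°
n=2: pose=(0,-8,W); sL=80/281, sR=80/241; mL=20880/67721, mR=80/241; mL+mR=43360/67721 → advance +1; mR−mL=1600/67721 → turn +1·90°
n=3: pose=(-1,-8,S); sL=160/593, sR=160/629; mL=97760/372997, mR=160/629; mL+mR=192640/372997 → advance +1; mR−mL=-2880/372997 → turn -1·90°
n=4: pose=(-1,-9,W); sL=40/157, sR=5/17; mL=1465/5338, mR=5/17; mL+mR=3035/5338 → advance +1; mR−mL=105/5338 → turn +1·90°

0 8/25 20/53 462/1325 20/53 1 -7 W
1 160/533 32/113 17568/60229 32/113 0 -7 S
2 80/281 80/241 20880/67721 80/241 0 -8 W
3 160/593 160/629 97760/372997 160/629 -1 -8 S
4 40/157 5/17 1465/5338 5/17 -1 -9 W
final -2 -9 S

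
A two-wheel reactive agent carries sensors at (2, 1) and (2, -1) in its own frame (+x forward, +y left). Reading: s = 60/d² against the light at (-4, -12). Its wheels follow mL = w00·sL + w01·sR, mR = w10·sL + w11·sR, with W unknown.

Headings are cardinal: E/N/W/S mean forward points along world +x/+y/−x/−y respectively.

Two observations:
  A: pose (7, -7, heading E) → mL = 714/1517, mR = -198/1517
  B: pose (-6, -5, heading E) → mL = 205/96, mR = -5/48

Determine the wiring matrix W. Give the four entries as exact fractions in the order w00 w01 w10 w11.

obs A: pose=(7,-7,E) → sL=12/41, sR=12/37, mL=714/1517, mR=-198/1517
obs B: pose=(-6,-5,E) → sL=15/16, sR=5/3, mL=205/96, mR=-5/48
sensor matrix S = [[12/41, 12/37], [15/16, 5/3]]; det S = 1115/6068
solve [mL_A; mL_B] = S·[w00; w01] and [mR_A; mR_B] = S·[w10; w11]:
  w00 = 1/2, w01 = 1, w10 = -1, w11 = 1/2

1/2 1 -1 1/2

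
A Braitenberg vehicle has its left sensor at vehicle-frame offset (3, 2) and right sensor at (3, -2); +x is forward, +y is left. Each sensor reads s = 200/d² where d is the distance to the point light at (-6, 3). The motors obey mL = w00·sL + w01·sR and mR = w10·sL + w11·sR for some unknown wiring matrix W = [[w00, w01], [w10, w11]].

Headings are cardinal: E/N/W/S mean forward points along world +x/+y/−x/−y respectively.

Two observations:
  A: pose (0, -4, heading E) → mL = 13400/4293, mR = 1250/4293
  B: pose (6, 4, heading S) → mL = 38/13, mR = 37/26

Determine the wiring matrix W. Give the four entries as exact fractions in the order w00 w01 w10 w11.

obs A: pose=(0,-4,E) → sL=100/53, sR=100/81, mL=13400/4293, mR=1250/4293
obs B: pose=(6,4,S) → sL=1, sR=25/13, mL=38/13, mR=37/26
sensor matrix S = [[100/53, 100/81], [1, 25/13]]; det S = 133600/55809
solve [mL_A; mL_B] = S·[w00; w01] and [mR_A; mR_B] = S·[w10; w11]:
  w00 = 1, w01 = 1, w10 = -1/2, w11 = 1

1 1 -1/2 1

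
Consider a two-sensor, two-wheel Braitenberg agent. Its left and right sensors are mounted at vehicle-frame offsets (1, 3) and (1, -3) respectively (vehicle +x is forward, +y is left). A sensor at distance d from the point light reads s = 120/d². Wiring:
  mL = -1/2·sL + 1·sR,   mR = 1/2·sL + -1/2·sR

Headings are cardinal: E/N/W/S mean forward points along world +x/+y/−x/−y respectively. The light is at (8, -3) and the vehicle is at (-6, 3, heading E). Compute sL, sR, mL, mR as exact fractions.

left sensor world pos  = (-5, 6); dL² = 250
right sensor world pos = (-5, 0); dR² = 178
sL = 120/250 = 12/25
sR = 120/178 = 60/89
mL = -1/2·sL + 1·sR = 966/2225
mR = 1/2·sL + -1/2·sR = -216/2225

12/25 60/89 966/2225 -216/2225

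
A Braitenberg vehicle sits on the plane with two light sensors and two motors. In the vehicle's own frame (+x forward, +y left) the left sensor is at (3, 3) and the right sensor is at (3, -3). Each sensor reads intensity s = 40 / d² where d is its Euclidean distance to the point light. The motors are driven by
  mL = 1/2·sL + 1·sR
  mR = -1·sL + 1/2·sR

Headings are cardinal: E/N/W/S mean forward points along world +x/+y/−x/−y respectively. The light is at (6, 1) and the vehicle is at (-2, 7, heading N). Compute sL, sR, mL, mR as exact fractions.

left sensor world pos  = (-5, 10); dL² = 202
right sensor world pos = (1, 10); dR² = 106
sL = 40/202 = 20/101
sR = 40/106 = 20/53
mL = 1/2·sL + 1·sR = 2550/5353
mR = -1·sL + 1/2·sR = -50/5353

20/101 20/53 2550/5353 -50/5353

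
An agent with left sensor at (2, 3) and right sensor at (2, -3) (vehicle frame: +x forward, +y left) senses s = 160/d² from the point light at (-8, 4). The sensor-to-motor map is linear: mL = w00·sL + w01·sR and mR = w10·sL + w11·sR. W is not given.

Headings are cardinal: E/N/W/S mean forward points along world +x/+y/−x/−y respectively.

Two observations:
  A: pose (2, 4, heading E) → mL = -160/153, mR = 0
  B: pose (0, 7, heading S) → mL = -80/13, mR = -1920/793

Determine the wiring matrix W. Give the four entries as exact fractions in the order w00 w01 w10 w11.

obs A: pose=(2,4,E) → sL=160/153, sR=160/153, mL=-160/153, mR=0
obs B: pose=(0,7,S) → sL=80/61, sR=80/13, mL=-80/13, mR=-1920/793
sensor matrix S = [[160/153, 160/153], [80/61, 80/13]]; det S = 204800/40443
solve [mL_A; mL_B] = S·[w00; w01] and [mR_A; mR_B] = S·[w10; w11]:
  w00 = 0, w01 = -1, w10 = 1/2, w11 = -1/2

0 -1 1/2 -1/2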